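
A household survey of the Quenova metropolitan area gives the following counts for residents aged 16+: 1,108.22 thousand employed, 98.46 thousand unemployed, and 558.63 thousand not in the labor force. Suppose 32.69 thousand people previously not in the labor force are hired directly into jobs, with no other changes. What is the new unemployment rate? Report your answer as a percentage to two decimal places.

New unemployment rate ≈ 7.94%.

Initially, labor force = 1,108.22 + 98.46 = 1,206.68 thousand, so u = 98.46/1,206.68 = 8.16%.
After the change, employed and labor force both rise by 32.69; unemployed unchanged → E = 1,140.91, U = 98.46, labor force = 1,239.37 thousand.
New unemployment rate = 98.46 / 1,239.37 = 7.94%.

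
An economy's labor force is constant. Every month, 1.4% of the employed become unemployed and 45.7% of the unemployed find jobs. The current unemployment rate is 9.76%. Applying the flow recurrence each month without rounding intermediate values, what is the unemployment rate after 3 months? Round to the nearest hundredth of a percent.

With a fixed labor force, u_{t+1} = u_t + s·(1−u_t) − f·u_t = u_t·(1−s−f) + s.
Here 1−s−f = 0.529 and s = 0.014.
u_1 = 0.097600 × 0.529 + 0.014 = 0.065630.
u_2 = 0.065630 × 0.529 + 0.014 = 0.048718.
u_3 = 0.048718 × 0.529 + 0.014 = 0.039772.

Unemployment rate after three months ≈ 3.98%.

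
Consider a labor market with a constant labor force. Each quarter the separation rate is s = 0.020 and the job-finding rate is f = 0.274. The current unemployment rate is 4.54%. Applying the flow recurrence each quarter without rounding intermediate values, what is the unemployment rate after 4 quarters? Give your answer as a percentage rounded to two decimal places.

With a fixed labor force, u_{t+1} = u_t + s·(1−u_t) − f·u_t = u_t·(1−s−f) + s.
Here 1−s−f = 0.706 and s = 0.020.
u_1 = 0.045400 × 0.706 + 0.020 = 0.052052.
u_2 = 0.052052 × 0.706 + 0.020 = 0.056749.
u_3 = 0.056749 × 0.706 + 0.020 = 0.060065.
u_4 = 0.060065 × 0.706 + 0.020 = 0.062406.

Unemployment rate after four quarters ≈ 6.24%.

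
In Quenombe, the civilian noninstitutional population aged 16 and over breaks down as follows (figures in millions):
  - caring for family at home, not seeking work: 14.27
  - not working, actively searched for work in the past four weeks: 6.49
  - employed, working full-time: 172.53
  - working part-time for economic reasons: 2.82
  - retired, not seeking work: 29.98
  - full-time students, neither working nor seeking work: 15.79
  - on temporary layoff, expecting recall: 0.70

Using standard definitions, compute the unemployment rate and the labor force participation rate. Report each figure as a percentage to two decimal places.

Employed = 172.53 + 2.82 = 175.35 million (anyone who worked, including part-time for economic reasons, counts as employed).
Unemployed = 6.49 + 0.70 = 7.19 million (jobless and actively searching, or on temporary layoff).
Labor force = 175.35 + 7.19 = 182.54 million.
Not in labor force = 14.27 + 29.98 + 15.79 = 60.04 million (those not working and not actively searching are outside the labor force).
Civilian working-age population = 182.54 + 60.04 = 242.58 million.
Unemployment rate = 7.19 / 182.54 = 3.94%.
Labor force participation rate = 182.54 / 242.58 = 75.25%.

Unemployment rate ≈ 3.94%; labor force participation rate ≈ 75.25%.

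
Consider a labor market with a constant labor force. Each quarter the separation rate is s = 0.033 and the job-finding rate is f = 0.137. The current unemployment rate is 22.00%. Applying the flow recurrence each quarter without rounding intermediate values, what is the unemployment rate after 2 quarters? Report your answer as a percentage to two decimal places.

Unemployment rate after two quarters ≈ 21.19%.

With a fixed labor force, u_{t+1} = u_t + s·(1−u_t) − f·u_t = u_t·(1−s−f) + s.
Here 1−s−f = 0.830 and s = 0.033.
u_1 = 0.220000 × 0.830 + 0.033 = 0.215600.
u_2 = 0.215600 × 0.830 + 0.033 = 0.211948.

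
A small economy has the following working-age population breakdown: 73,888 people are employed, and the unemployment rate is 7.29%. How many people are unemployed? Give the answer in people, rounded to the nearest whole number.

About 5,810 are unemployed.

Let U be the number unemployed. The labor force is E + U, and U/(E+U) = 0.0729.
So U = 0.0729 × 73,888 / (1 − 0.0729) = 5386.44 / 0.9271 ≈ 5,810.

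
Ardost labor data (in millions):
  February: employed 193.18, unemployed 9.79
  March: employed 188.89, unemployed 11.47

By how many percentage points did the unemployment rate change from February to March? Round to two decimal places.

February: labor force = 193.18 + 9.79 = 202.97; u = 9.79/202.97 = 4.82%.
March: labor force = 188.89 + 11.47 = 200.36; u = 11.47/200.36 = 5.72%.
Change = 5.72% − 4.82% = +0.90 pp.

The unemployment rate changed by +0.90 percentage points.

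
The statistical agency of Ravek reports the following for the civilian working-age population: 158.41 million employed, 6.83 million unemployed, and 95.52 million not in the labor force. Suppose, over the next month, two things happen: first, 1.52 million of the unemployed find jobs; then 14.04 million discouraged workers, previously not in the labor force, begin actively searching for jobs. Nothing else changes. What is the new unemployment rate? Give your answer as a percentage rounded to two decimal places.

New unemployment rate ≈ 10.79%.

Initially, labor force = 158.41 + 6.83 = 165.24 million, so u = 6.83/165.24 = 4.13%.
After the first change, unemployed falls and employed rises by 1.52; labor force unchanged → E = 159.93, U = 5.31, labor force = 165.24 million.
After the second change, unemployed and labor force both rise by 14.04 → E = 159.93, U = 19.35, labor force = 179.28 million.
New unemployment rate = 19.35 / 179.28 = 10.79%.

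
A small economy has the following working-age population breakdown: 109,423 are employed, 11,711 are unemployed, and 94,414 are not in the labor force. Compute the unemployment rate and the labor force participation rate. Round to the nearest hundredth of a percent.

Labor force = employed + unemployed = 109,423 + 11,711 = 121,134.
Working-age population = 121,134 + 94,414 = 215,548.
Unemployment rate = 11,711 / 121,134 = 9.67%.
Labor force participation rate = 121,134 / 215,548 = 56.20%.

Unemployment rate ≈ 9.67%; labor force participation rate ≈ 56.20%.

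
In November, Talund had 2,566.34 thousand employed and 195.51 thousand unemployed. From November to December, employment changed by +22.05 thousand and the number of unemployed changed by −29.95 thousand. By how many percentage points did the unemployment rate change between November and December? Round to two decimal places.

November: labor force = 2,566.34 + 195.51 = 2,761.85; u = 195.51/2,761.85 = 7.08%.
December: labor force = 2,588.39 + 165.56 = 2,753.95; u = 165.56/2,753.95 = 6.01%.
Change = 6.01% − 7.08% = −1.07 pp.

The unemployment rate changed by −1.07 percentage points.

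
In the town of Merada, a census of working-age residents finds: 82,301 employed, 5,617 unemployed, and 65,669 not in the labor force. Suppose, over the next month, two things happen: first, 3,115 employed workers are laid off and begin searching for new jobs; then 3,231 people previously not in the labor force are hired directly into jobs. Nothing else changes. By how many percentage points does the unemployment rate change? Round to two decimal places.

Initially, labor force = 82,301 + 5,617 = 87,918, so u = 5,617/87,918 = 6.39%.
After the first change, employed falls and unemployed rises by 3,115; labor force unchanged → E = 79,186, U = 8,732, labor force = 87,918.
After the second change, employed and labor force both rise by 3,231; unemployed unchanged → E = 82,417, U = 8,732, labor force = 91,149.
New unemployment rate = 8,732 / 91,149 = 9.58%.
Change = 9.58% − 6.39% = +3.19 percentage points.

The unemployment rate changes by +3.19 percentage points.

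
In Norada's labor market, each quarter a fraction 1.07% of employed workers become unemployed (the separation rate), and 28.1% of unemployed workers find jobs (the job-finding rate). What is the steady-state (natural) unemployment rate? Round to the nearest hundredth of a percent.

Steady-state unemployment rate ≈ 3.67%.

At steady state the flows balance: s·E = f·U, so U/(E+U) = s/(s+f).
u* = 1.07 / (1.07 + 28.1) = 1.07 / 29.17 = 3.67%.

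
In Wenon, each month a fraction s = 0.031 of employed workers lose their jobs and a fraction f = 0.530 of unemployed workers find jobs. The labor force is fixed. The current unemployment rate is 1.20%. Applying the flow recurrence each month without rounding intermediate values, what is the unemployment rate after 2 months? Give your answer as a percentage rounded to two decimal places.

Unemployment rate after two months ≈ 4.69%.

With a fixed labor force, u_{t+1} = u_t + s·(1−u_t) − f·u_t = u_t·(1−s−f) + s.
Here 1−s−f = 0.439 and s = 0.031.
u_1 = 0.012000 × 0.439 + 0.031 = 0.036268.
u_2 = 0.036268 × 0.439 + 0.031 = 0.046922.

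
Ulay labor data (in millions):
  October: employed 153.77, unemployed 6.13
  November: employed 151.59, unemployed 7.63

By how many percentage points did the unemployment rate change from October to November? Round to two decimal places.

The unemployment rate changed by +0.96 percentage points.

October: labor force = 153.77 + 6.13 = 159.90; u = 6.13/159.90 = 3.83%.
November: labor force = 151.59 + 7.63 = 159.22; u = 7.63/159.22 = 4.79%.
Change = 4.79% − 3.83% = +0.96 pp.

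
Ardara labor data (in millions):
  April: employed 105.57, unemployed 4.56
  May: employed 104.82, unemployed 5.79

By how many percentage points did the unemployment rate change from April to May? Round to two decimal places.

April: labor force = 105.57 + 4.56 = 110.13; u = 4.56/110.13 = 4.14%.
May: labor force = 104.82 + 5.79 = 110.61; u = 5.79/110.61 = 5.23%.
Change = 5.23% − 4.14% = +1.09 pp.

The unemployment rate changed by +1.09 percentage points.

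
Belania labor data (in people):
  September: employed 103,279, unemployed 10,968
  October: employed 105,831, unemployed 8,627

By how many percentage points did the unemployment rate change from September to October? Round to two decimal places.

The unemployment rate changed by −2.06 percentage points.

September: labor force = 103,279 + 10,968 = 114,247; u = 10,968/114,247 = 9.60%.
October: labor force = 105,831 + 8,627 = 114,458; u = 8,627/114,458 = 7.54%.
Change = 7.54% − 9.60% = −2.06 pp.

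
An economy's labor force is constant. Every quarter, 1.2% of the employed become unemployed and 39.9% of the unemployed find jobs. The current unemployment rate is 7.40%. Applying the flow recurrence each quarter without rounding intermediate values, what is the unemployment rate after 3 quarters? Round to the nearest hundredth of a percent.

With a fixed labor force, u_{t+1} = u_t + s·(1−u_t) − f·u_t = u_t·(1−s−f) + s.
Here 1−s−f = 0.589 and s = 0.012.
u_1 = 0.074000 × 0.589 + 0.012 = 0.055586.
u_2 = 0.055586 × 0.589 + 0.012 = 0.044740.
u_3 = 0.044740 × 0.589 + 0.012 = 0.038352.

Unemployment rate after three quarters ≈ 3.84%.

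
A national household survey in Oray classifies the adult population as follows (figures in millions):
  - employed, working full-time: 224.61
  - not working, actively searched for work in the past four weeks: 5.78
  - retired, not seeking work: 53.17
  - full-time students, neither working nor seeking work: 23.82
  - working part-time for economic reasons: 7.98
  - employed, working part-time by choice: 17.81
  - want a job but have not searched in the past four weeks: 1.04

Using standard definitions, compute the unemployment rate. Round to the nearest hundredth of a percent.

Unemployment rate ≈ 2.26%.

Employed = 224.61 + 7.98 + 17.81 = 250.40 million (anyone who worked, including part-time for economic reasons, counts as employed).
Unemployed = 5.78 million.
Labor force = 250.40 + 5.78 = 256.18 million.
Unemployment rate = 5.78 / 256.18 = 2.26%.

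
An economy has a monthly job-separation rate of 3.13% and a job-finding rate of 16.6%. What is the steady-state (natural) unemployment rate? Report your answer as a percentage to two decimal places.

Steady-state unemployment rate ≈ 15.86%.

At steady state the flows balance: s·E = f·U, so U/(E+U) = s/(s+f).
u* = 3.13 / (3.13 + 16.6) = 3.13 / 19.73 = 15.86%.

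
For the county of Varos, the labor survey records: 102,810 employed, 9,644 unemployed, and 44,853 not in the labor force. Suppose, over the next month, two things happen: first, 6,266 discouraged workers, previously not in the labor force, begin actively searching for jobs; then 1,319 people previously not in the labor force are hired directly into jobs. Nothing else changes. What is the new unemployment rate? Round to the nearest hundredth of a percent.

Initially, labor force = 102,810 + 9,644 = 112,454, so u = 9,644/112,454 = 8.58%.
After the first change, unemployed and labor force both rise by 6,266 → E = 102,810, U = 15,910, labor force = 118,720.
After the second change, employed and labor force both rise by 1,319; unemployed unchanged → E = 104,129, U = 15,910, labor force = 120,039.
New unemployment rate = 15,910 / 120,039 = 13.25%.

New unemployment rate ≈ 13.25%.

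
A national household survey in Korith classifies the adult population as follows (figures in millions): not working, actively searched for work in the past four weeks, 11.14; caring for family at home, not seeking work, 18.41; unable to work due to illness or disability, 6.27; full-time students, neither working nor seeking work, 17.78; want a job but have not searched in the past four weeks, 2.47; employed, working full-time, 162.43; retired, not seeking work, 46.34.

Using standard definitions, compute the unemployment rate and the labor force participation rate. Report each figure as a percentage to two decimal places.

Employed = 162.43 million.
Unemployed = 11.14 million.
Labor force = 162.43 + 11.14 = 173.57 million.
Not in labor force = 18.41 + 6.27 + 17.78 + 2.47 + 46.34 = 91.27 million (those not working and not actively searching are outside the labor force — including those who want a job but have given up searching).
Civilian working-age population = 173.57 + 91.27 = 264.84 million.
Unemployment rate = 11.14 / 173.57 = 6.42%.
Labor force participation rate = 173.57 / 264.84 = 65.54%.

Unemployment rate ≈ 6.42%; labor force participation rate ≈ 65.54%.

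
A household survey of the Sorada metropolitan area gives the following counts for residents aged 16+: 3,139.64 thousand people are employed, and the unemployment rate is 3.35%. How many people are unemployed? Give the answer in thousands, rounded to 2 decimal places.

About 108.82 thousand are unemployed.

Let U be the number unemployed. The labor force is E + U, and U/(E+U) = 0.0335.
So U = 0.0335 × 3,139.64 / (1 − 0.0335) = 105.1779 / 0.9665 ≈ 108.82 thousand.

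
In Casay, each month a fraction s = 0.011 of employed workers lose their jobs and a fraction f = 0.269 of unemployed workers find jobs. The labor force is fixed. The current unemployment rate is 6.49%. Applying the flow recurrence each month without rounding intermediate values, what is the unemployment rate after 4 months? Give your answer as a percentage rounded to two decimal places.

Unemployment rate after four months ≈ 4.62%.

With a fixed labor force, u_{t+1} = u_t + s·(1−u_t) − f·u_t = u_t·(1−s−f) + s.
Here 1−s−f = 0.720 and s = 0.011.
u_1 = 0.064900 × 0.720 + 0.011 = 0.057728.
u_2 = 0.057728 × 0.720 + 0.011 = 0.052564.
u_3 = 0.052564 × 0.720 + 0.011 = 0.048846.
u_4 = 0.048846 × 0.720 + 0.011 = 0.046169.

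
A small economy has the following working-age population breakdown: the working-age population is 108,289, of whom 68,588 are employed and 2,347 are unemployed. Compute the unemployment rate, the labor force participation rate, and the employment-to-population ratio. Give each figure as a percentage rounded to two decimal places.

Unemployment rate ≈ 3.31%; labor force participation rate ≈ 65.51%; employment-population ratio ≈ 63.34%.

Labor force = employed + unemployed = 68,588 + 2,347 = 70,935.
Unemployment rate = 2,347 / 70,935 = 3.31%.
Labor force participation rate = 70,935 / 108,289 = 65.51%.
Employment-population ratio = 68,588 / 108,289 = 63.34%.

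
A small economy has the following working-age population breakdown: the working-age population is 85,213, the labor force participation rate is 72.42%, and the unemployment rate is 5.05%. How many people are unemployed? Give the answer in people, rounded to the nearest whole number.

Labor force = 0.7242 × 85,213 = 61,711.
Unemployed = 0.0505 × 61,711 ≈ 3,116.

About 3,116 are unemployed.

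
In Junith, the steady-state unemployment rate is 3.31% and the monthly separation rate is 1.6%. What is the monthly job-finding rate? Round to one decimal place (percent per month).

From u* = s/(s+f): f = s·(1−u)/u.
f = 1.6 × (1 − 0.0331) / 0.0331 = 1.5470 / 0.0331 ≈ 46.7% per month.

Job-finding rate ≈ 46.7% per month.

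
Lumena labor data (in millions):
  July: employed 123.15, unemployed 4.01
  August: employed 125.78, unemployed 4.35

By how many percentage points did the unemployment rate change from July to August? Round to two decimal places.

The unemployment rate changed by +0.19 percentage points.

July: labor force = 123.15 + 4.01 = 127.16; u = 4.01/127.16 = 3.15%.
August: labor force = 125.78 + 4.35 = 130.13; u = 4.35/130.13 = 3.34%.
Change = 3.34% − 3.15% = +0.19 pp.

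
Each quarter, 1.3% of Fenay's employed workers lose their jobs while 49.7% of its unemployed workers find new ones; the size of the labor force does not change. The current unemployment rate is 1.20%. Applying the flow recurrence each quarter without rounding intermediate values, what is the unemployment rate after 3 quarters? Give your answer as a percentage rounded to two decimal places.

Unemployment rate after three quarters ≈ 2.39%.

With a fixed labor force, u_{t+1} = u_t + s·(1−u_t) − f·u_t = u_t·(1−s−f) + s.
Here 1−s−f = 0.490 and s = 0.013.
u_1 = 0.012000 × 0.490 + 0.013 = 0.018880.
u_2 = 0.018880 × 0.490 + 0.013 = 0.022251.
u_3 = 0.022251 × 0.490 + 0.013 = 0.023903.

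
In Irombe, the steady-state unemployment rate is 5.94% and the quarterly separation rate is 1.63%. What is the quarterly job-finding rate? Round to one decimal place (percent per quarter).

From u* = s/(s+f): f = s·(1−u)/u.
f = 1.63 × (1 − 0.0594) / 0.0594 = 1.5332 / 0.0594 ≈ 25.8% per quarter.

Job-finding rate ≈ 25.8% per quarter.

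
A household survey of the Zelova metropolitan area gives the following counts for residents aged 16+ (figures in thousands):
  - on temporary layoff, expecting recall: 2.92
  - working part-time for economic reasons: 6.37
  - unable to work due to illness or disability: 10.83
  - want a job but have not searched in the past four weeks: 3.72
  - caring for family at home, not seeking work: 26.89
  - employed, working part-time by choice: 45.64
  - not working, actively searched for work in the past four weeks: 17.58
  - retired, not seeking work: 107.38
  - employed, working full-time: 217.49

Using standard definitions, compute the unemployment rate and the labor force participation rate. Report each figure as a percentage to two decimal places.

Employed = 6.37 + 45.64 + 217.49 = 269.50 thousand (anyone who worked, including part-time for economic reasons, counts as employed).
Unemployed = 2.92 + 17.58 = 20.50 thousand (jobless and actively searching, or on temporary layoff).
Labor force = 269.50 + 20.50 = 290.00 thousand.
Not in labor force = 10.83 + 3.72 + 26.89 + 107.38 = 148.82 thousand (those not working and not actively searching are outside the labor force — including those who want a job but have given up searching).
Civilian working-age population = 290.00 + 148.82 = 438.82 thousand.
Unemployment rate = 20.50 / 290.00 = 7.07%.
Labor force participation rate = 290.00 / 438.82 = 66.09%.

Unemployment rate ≈ 7.07%; labor force participation rate ≈ 66.09%.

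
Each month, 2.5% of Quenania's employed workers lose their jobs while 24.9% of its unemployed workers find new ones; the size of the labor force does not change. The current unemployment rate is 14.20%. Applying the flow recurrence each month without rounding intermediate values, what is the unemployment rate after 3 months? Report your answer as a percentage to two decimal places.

Unemployment rate after three months ≈ 11.07%.

With a fixed labor force, u_{t+1} = u_t + s·(1−u_t) − f·u_t = u_t·(1−s−f) + s.
Here 1−s−f = 0.726 and s = 0.025.
u_1 = 0.142000 × 0.726 + 0.025 = 0.128092.
u_2 = 0.128092 × 0.726 + 0.025 = 0.117995.
u_3 = 0.117995 × 0.726 + 0.025 = 0.110664.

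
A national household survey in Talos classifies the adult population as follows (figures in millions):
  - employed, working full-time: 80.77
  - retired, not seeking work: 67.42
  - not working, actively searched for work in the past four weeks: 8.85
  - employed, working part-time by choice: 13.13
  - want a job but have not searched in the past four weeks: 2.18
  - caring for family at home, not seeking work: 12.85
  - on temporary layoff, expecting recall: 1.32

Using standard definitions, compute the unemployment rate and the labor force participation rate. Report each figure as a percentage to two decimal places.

Unemployment rate ≈ 9.77%; labor force participation rate ≈ 55.80%.

Employed = 80.77 + 13.13 = 93.90 million.
Unemployed = 8.85 + 1.32 = 10.17 million (jobless and actively searching, or on temporary layoff).
Labor force = 93.90 + 10.17 = 104.07 million.
Not in labor force = 67.42 + 2.18 + 12.85 = 82.45 million (those not working and not actively searching are outside the labor force — including those who want a job but have given up searching).
Civilian working-age population = 104.07 + 82.45 = 186.52 million.
Unemployment rate = 10.17 / 104.07 = 9.77%.
Labor force participation rate = 104.07 / 186.52 = 55.80%.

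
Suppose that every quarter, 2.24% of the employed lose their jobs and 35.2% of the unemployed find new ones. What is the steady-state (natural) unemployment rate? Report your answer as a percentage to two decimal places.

At steady state the flows balance: s·E = f·U, so U/(E+U) = s/(s+f).
u* = 2.24 / (2.24 + 35.2) = 2.24 / 37.44 = 5.98%.

Steady-state unemployment rate ≈ 5.98%.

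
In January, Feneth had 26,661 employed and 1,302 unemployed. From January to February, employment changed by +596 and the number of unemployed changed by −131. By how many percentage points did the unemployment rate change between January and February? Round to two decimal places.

January: labor force = 26,661 + 1,302 = 27,963; u = 1,302/27,963 = 4.66%.
February: labor force = 27,257 + 1,171 = 28,428; u = 1,171/28,428 = 4.12%.
Change = 4.12% − 4.66% = −0.54 pp.

The unemployment rate changed by −0.54 percentage points.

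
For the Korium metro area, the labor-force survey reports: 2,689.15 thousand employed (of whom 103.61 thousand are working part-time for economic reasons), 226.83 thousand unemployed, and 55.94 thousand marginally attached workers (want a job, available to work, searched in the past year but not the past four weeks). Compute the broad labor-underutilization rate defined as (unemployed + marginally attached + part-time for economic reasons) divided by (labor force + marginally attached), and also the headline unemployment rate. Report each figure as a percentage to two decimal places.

Broad underutilization rate ≈ 13.00%; headline unemployment rate ≈ 7.78%.

Labor force = 2,689.15 + 226.83 = 2,915.98 thousand.
Numerator = 226.83 + 55.94 + 103.61 = 386.38 thousand.
Denominator = 2,915.98 + 55.94 = 2,971.92 thousand.
Broad rate = 386.38 / 2,971.92 = 13.00%.
Headline unemployment rate = 226.83 / 2,915.98 = 7.78%.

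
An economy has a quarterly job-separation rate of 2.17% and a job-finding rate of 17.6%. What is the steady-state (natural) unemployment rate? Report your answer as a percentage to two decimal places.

At steady state the flows balance: s·E = f·U, so U/(E+U) = s/(s+f).
u* = 2.17 / (2.17 + 17.6) = 2.17 / 19.77 = 10.98%.

Steady-state unemployment rate ≈ 10.98%.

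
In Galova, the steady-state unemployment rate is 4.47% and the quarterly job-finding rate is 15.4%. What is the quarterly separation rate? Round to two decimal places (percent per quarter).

Separation rate ≈ 0.72% per quarter.

From u* = s/(s+f): s = u·f/(1−u).
s = 0.0447 × 15.4 / (1 − 0.0447) = 0.6884 / 0.9553 ≈ 0.72% per quarter.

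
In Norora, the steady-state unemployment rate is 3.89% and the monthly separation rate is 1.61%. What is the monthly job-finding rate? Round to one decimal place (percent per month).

Job-finding rate ≈ 39.8% per month.

From u* = s/(s+f): f = s·(1−u)/u.
f = 1.61 × (1 − 0.0389) / 0.0389 = 1.5474 / 0.0389 ≈ 39.8% per month.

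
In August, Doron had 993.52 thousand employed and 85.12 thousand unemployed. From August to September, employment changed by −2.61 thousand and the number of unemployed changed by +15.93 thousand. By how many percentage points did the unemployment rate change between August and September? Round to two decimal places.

The unemployment rate changed by +1.36 percentage points.

August: labor force = 993.52 + 85.12 = 1,078.64; u = 85.12/1,078.64 = 7.89%.
September: labor force = 990.91 + 101.05 = 1,091.96; u = 101.05/1,091.96 = 9.25%.
Change = 9.25% − 7.89% = +1.36 pp.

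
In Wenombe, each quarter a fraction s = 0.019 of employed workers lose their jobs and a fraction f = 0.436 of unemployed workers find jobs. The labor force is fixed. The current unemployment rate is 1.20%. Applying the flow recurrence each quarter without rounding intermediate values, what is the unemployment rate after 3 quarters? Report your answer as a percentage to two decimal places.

Unemployment rate after three quarters ≈ 3.69%.

With a fixed labor force, u_{t+1} = u_t + s·(1−u_t) − f·u_t = u_t·(1−s−f) + s.
Here 1−s−f = 0.545 and s = 0.019.
u_1 = 0.012000 × 0.545 + 0.019 = 0.025540.
u_2 = 0.025540 × 0.545 + 0.019 = 0.032919.
u_3 = 0.032919 × 0.545 + 0.019 = 0.036941.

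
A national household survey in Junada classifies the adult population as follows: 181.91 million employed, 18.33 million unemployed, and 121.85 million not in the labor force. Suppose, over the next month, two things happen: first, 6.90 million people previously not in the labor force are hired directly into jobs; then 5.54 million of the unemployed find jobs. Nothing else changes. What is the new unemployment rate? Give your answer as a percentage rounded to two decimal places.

Initially, labor force = 181.91 + 18.33 = 200.24 million, so u = 18.33/200.24 = 9.15%.
After the first change, employed and labor force both rise by 6.90; unemployed unchanged → E = 188.81, U = 18.33, labor force = 207.14 million.
After the second change, unemployed falls and employed rises by 5.54; labor force unchanged → E = 194.35, U = 12.79, labor force = 207.14 million.
New unemployment rate = 12.79 / 207.14 = 6.17%.

New unemployment rate ≈ 6.17%.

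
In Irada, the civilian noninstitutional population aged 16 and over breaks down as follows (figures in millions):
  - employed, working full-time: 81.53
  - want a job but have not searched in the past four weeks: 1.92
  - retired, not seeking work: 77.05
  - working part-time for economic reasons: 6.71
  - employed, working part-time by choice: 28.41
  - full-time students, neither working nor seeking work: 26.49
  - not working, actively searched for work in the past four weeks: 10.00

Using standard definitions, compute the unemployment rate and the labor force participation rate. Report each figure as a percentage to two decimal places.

Unemployment rate ≈ 7.90%; labor force participation rate ≈ 54.56%.

Employed = 81.53 + 6.71 + 28.41 = 116.65 million (anyone who worked, including part-time for economic reasons, counts as employed).
Unemployed = 10.00 million.
Labor force = 116.65 + 10.00 = 126.65 million.
Not in labor force = 1.92 + 77.05 + 26.49 = 105.46 million (those not working and not actively searching are outside the labor force — including those who want a job but have given up searching).
Civilian working-age population = 126.65 + 105.46 = 232.11 million.
Unemployment rate = 10.00 / 126.65 = 7.90%.
Labor force participation rate = 126.65 / 232.11 = 54.56%.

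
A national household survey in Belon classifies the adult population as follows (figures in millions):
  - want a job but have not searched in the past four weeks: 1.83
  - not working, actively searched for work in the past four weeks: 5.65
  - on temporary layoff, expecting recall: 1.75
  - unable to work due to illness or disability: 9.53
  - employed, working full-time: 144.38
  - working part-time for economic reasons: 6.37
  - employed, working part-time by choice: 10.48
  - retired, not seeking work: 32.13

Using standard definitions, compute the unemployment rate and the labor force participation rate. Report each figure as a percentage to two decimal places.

Unemployment rate ≈ 4.39%; labor force participation rate ≈ 79.50%.

Employed = 144.38 + 6.37 + 10.48 = 161.23 million (anyone who worked, including part-time for economic reasons, counts as employed).
Unemployed = 5.65 + 1.75 = 7.40 million (jobless and actively searching, or on temporary layoff).
Labor force = 161.23 + 7.40 = 168.63 million.
Not in labor force = 1.83 + 9.53 + 32.13 = 43.49 million (those not working and not actively searching are outside the labor force — including those who want a job but have given up searching).
Civilian working-age population = 168.63 + 43.49 = 212.12 million.
Unemployment rate = 7.40 / 168.63 = 4.39%.
Labor force participation rate = 168.63 / 212.12 = 79.50%.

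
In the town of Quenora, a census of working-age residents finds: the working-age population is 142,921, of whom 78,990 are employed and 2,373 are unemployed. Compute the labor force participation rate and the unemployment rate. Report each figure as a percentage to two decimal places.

Labor force = employed + unemployed = 78,990 + 2,373 = 81,363.
Unemployment rate = 2,373 / 81,363 = 2.92%.
Labor force participation rate = 81,363 / 142,921 = 56.93%.

Labor force participation rate ≈ 56.93%; unemployment rate ≈ 2.92%.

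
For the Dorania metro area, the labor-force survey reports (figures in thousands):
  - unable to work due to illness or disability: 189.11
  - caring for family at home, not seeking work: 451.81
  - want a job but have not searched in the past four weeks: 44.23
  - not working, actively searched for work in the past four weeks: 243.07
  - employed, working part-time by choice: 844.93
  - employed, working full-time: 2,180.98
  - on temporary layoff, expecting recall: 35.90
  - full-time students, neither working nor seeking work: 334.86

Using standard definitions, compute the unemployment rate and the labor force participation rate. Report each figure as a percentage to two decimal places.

Unemployment rate ≈ 8.44%; labor force participation rate ≈ 76.42%.

Employed = 844.93 + 2,180.98 = 3,025.91 thousand.
Unemployed = 243.07 + 35.90 = 278.97 thousand (jobless and actively searching, or on temporary layoff).
Labor force = 3,025.91 + 278.97 = 3,304.88 thousand.
Not in labor force = 189.11 + 451.81 + 44.23 + 334.86 = 1,020.01 thousand (those not working and not actively searching are outside the labor force — including those who want a job but have given up searching).
Civilian working-age population = 3,304.88 + 1,020.01 = 4,324.89 thousand.
Unemployment rate = 278.97 / 3,304.88 = 8.44%.
Labor force participation rate = 3,304.88 / 4,324.89 = 76.42%.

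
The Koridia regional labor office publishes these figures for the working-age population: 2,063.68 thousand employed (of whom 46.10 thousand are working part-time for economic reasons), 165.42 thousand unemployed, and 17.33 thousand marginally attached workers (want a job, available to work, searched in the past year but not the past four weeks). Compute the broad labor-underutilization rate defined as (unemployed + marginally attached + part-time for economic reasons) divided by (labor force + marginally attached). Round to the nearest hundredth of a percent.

Broad underutilization rate ≈ 10.19%.

Labor force = 2,063.68 + 165.42 = 2,229.10 thousand.
Numerator = 165.42 + 17.33 + 46.10 = 228.85 thousand.
Denominator = 2,229.10 + 17.33 = 2,246.43 thousand.
Broad rate = 228.85 / 2,246.43 = 10.19%.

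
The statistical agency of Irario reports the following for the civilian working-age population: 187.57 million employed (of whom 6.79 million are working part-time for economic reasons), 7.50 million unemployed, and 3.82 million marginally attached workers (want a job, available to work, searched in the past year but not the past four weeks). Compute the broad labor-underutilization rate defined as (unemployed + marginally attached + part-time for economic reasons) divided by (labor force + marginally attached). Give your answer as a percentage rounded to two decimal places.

Labor force = 187.57 + 7.50 = 195.07 million.
Numerator = 7.50 + 3.82 + 6.79 = 18.11 million.
Denominator = 195.07 + 3.82 = 198.89 million.
Broad rate = 18.11 / 198.89 = 9.11%.

Broad underutilization rate ≈ 9.11%.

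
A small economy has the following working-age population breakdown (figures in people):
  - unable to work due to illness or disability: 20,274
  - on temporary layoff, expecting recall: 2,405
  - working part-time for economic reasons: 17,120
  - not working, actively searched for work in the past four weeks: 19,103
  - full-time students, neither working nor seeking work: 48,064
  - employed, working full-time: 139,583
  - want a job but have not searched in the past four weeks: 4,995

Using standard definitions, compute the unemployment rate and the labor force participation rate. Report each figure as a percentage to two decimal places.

Employed = 17,120 + 139,583 = 156,703 (anyone who worked, including part-time for economic reasons, counts as employed).
Unemployed = 2,405 + 19,103 = 21,508 (jobless and actively searching, or on temporary layoff).
Labor force = 156,703 + 21,508 = 178,211.
Not in labor force = 20,274 + 48,064 + 4,995 = 73,333 (those not working and not actively searching are outside the labor force — including those who want a job but have given up searching).
Civilian working-age population = 178,211 + 73,333 = 251,544.
Unemployment rate = 21,508 / 178,211 = 12.07%.
Labor force participation rate = 178,211 / 251,544 = 70.85%.

Unemployment rate ≈ 12.07%; labor force participation rate ≈ 70.85%.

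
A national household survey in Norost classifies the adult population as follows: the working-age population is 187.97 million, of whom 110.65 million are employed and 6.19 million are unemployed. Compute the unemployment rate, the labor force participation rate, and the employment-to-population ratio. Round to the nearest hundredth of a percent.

Labor force = employed + unemployed = 110.65 + 6.19 = 116.84 million.
Unemployment rate = 6.19 / 116.84 = 5.30%.
Labor force participation rate = 116.84 / 187.97 = 62.16%.
Employment-population ratio = 110.65 / 187.97 = 58.87%.

Unemployment rate ≈ 5.30%; labor force participation rate ≈ 62.16%; employment-population ratio ≈ 58.87%.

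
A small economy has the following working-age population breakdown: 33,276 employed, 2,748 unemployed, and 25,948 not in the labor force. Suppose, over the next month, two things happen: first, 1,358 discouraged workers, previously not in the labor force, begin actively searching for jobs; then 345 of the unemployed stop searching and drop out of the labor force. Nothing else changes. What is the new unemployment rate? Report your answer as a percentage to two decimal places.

Initially, labor force = 33,276 + 2,748 = 36,024, so u = 2,748/36,024 = 7.63%.
After the first change, unemployed and labor force both rise by 1,358 → E = 33,276, U = 4,106, labor force = 37,382.
After the second change, unemployed and labor force both fall by 345 → E = 33,276, U = 3,761, labor force = 37,037.
New unemployment rate = 3,761 / 37,037 = 10.15%.

New unemployment rate ≈ 10.15%.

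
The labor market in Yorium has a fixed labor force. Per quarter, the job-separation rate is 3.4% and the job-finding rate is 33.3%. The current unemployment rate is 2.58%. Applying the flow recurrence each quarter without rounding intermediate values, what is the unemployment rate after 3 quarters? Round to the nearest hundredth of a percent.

With a fixed labor force, u_{t+1} = u_t + s·(1−u_t) − f·u_t = u_t·(1−s−f) + s.
Here 1−s−f = 0.633 and s = 0.034.
u_1 = 0.025800 × 0.633 + 0.034 = 0.050331.
u_2 = 0.050331 × 0.633 + 0.034 = 0.065860.
u_3 = 0.065860 × 0.633 + 0.034 = 0.075689.

Unemployment rate after three quarters ≈ 7.57%.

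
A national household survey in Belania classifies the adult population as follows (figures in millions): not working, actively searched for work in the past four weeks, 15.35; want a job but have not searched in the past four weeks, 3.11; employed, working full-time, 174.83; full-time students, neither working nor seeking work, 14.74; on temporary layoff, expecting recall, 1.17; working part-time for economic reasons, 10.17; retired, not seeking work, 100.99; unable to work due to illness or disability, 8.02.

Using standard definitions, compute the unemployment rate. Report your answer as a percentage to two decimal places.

Employed = 174.83 + 10.17 = 185.00 million (anyone who worked, including part-time for economic reasons, counts as employed).
Unemployed = 15.35 + 1.17 = 16.52 million (jobless and actively searching, or on temporary layoff).
Labor force = 185.00 + 16.52 = 201.52 million.
Unemployment rate = 16.52 / 201.52 = 8.20%.

Unemployment rate ≈ 8.20%.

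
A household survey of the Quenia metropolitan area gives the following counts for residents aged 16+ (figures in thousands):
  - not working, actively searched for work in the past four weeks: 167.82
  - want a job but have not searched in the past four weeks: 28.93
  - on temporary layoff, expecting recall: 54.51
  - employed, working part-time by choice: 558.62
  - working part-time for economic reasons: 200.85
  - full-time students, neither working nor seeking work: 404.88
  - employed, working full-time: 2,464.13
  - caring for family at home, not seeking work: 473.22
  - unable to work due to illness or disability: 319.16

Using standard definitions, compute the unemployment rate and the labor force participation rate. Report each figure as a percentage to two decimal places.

Employed = 558.62 + 200.85 + 2,464.13 = 3,223.60 thousand (anyone who worked, including part-time for economic reasons, counts as employed).
Unemployed = 167.82 + 54.51 = 222.33 thousand (jobless and actively searching, or on temporary layoff).
Labor force = 3,223.60 + 222.33 = 3,445.93 thousand.
Not in labor force = 28.93 + 404.88 + 473.22 + 319.16 = 1,226.19 thousand (those not working and not actively searching are outside the labor force — including those who want a job but have given up searching).
Civilian working-age population = 3,445.93 + 1,226.19 = 4,672.12 thousand.
Unemployment rate = 222.33 / 3,445.93 = 6.45%.
Labor force participation rate = 3,445.93 / 4,672.12 = 73.76%.

Unemployment rate ≈ 6.45%; labor force participation rate ≈ 73.76%.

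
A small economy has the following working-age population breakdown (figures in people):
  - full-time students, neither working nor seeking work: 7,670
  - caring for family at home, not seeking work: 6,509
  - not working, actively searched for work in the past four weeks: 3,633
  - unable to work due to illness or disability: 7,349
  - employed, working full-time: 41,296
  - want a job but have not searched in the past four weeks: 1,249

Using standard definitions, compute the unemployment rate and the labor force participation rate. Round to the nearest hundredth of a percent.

Unemployment rate ≈ 8.09%; labor force participation rate ≈ 66.36%.

Employed = 41,296.
Unemployed = 3,633.
Labor force = 41,296 + 3,633 = 44,929.
Not in labor force = 7,670 + 6,509 + 7,349 + 1,249 = 22,777 (those not working and not actively searching are outside the labor force — including those who want a job but have given up searching).
Civilian working-age population = 44,929 + 22,777 = 67,706.
Unemployment rate = 3,633 / 44,929 = 8.09%.
Labor force participation rate = 44,929 / 67,706 = 66.36%.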